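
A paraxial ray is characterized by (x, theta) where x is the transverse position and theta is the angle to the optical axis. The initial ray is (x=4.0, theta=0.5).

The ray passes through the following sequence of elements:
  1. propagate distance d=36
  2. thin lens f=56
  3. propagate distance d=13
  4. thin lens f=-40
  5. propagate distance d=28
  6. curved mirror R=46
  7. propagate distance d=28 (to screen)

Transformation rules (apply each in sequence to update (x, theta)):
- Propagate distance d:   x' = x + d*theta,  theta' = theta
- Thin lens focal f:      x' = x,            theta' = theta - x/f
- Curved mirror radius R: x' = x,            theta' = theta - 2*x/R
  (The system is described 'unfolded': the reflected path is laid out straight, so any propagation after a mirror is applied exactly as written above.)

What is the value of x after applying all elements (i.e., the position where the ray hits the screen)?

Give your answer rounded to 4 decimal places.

Answer: 10.0776

Derivation:
Initial: x=4.0000 theta=0.5000
After 1 (propagate distance d=36): x=22.0000 theta=0.5000
After 2 (thin lens f=56): x=22.0000 theta=3/28 (≈0.1071)
After 3 (propagate distance d=13): x=655/28 (≈23.3929) theta=3/28 (≈0.1071)
After 4 (thin lens f=-40): x=655/28 (≈23.3929) theta=155/224 (≈0.6920)
After 5 (propagate distance d=28): x=2395/56 (≈42.7679) theta=155/224 (≈0.6920)
After 6 (curved mirror R=46): x=2395/56 (≈42.7679) theta=-6015/5152 (≈-1.1675)
After 7 (propagate distance d=28 (to screen)): x=3245/322 (≈10.0776) theta=-6015/5152 (≈-1.1675)
Rounded to 4 decimal places: x = 10.0776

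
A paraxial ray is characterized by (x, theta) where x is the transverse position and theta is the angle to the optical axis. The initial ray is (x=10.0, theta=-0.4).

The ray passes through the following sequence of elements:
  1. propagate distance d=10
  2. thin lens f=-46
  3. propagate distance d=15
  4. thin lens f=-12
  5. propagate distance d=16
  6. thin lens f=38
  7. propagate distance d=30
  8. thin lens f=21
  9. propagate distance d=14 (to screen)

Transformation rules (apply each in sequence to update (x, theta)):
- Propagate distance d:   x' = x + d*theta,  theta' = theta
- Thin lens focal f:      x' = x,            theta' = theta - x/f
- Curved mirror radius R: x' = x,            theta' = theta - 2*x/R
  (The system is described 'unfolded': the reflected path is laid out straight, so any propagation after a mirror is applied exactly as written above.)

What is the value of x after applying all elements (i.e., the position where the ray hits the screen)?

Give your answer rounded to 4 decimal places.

Initial: x=10.0000 theta=-0.4000
After 1 (propagate distance d=10): x=6.0000 theta=-0.4000
After 2 (thin lens f=-46): x=6.0000 theta=-31/115 (≈-0.2696)
After 3 (propagate distance d=15): x=45/23 (≈1.9565) theta=-31/115 (≈-0.2696)
After 4 (thin lens f=-12): x=45/23 (≈1.9565) theta=-49/460 (≈-0.1065)
After 5 (propagate distance d=16): x=29/115 (≈0.2522) theta=-49/460 (≈-0.1065)
After 6 (thin lens f=38): x=29/115 (≈0.2522) theta=-43/380 (≈-0.1132)
After 7 (propagate distance d=30): x=-13733/4370 (≈-3.1426) theta=-43/380 (≈-0.1132)
After 8 (thin lens f=21): x=-13733/4370 (≈-3.1426) theta=6697/183540 (≈0.0365)
After 9 (propagate distance d=14 (to screen)): x=-17251/6555 (≈-2.6317) theta=6697/183540 (≈0.0365)
Rounded to 4 decimal places: x = -2.6317

Answer: -2.6317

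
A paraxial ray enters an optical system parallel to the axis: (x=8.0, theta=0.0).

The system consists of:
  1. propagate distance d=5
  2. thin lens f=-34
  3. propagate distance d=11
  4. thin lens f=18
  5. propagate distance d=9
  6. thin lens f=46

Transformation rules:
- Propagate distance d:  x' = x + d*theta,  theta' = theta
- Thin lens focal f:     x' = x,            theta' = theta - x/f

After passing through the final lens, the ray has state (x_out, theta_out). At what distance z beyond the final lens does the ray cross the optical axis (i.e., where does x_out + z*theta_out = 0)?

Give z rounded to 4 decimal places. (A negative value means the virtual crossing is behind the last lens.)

Answer: 14.4179

Derivation:
Initial: x=8.0000 theta=0.0000
After 1 (propagate distance d=5): x=8.0000 theta=0.0000
After 2 (thin lens f=-34): x=8.0000 theta=4/17 (≈0.2353)
After 3 (propagate distance d=11): x=180/17 (≈10.5882) theta=4/17 (≈0.2353)
After 4 (thin lens f=18): x=180/17 (≈10.5882) theta=-6/17 (≈-0.3529)
After 5 (propagate distance d=9): x=126/17 (≈7.4118) theta=-6/17 (≈-0.3529)
After 6 (thin lens f=46): x=126/17 (≈7.4118) theta=-201/391 (≈-0.5141)
z_focus = -x_out/theta_out = -(126/17)/(-201/391) = 966/67 ≈ 14.4179
Rounded to 4 decimal places: z = 14.4179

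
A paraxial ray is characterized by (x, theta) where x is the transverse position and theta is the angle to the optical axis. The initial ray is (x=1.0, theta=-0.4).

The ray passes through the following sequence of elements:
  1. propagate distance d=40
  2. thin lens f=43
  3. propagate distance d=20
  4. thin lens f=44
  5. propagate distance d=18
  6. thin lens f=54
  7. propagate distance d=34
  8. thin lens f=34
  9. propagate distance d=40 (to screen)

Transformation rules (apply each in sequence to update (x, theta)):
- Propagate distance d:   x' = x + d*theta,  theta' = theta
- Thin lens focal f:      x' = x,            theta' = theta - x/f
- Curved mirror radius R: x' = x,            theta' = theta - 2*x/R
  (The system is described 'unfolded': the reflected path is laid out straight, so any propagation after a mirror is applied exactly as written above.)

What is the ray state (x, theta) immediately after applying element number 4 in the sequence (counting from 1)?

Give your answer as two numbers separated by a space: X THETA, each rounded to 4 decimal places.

Initial: x=1.0000 theta=-0.4000
After 1 (propagate distance d=40): x=-15.0000 theta=-0.4000
After 2 (thin lens f=43): x=-15.0000 theta=-11/215 (≈-0.0512)
After 3 (propagate distance d=20): x=-689/43 (≈-16.0233) theta=-11/215 (≈-0.0512)
After 4 (thin lens f=44): x=-689/43 (≈-16.0233) theta=2961/9460 (≈0.3130)
Rounded to 4 decimal places: x = -16.0233, theta = 0.3130

Answer: -16.0233 0.3130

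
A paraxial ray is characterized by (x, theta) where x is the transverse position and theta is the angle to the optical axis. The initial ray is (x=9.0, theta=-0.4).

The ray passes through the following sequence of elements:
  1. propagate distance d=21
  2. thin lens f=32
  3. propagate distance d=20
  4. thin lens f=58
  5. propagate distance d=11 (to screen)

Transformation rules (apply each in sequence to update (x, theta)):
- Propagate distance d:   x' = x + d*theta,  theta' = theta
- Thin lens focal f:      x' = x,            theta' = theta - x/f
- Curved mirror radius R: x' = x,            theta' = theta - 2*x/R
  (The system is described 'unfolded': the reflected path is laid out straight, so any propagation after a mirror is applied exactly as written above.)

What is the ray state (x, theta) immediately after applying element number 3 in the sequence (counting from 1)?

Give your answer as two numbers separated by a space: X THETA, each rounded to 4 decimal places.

Answer: -7.7750 -0.4188

Derivation:
Initial: x=9.0000 theta=-0.4000
After 1 (propagate distance d=21): x=0.6000 theta=-0.4000
After 2 (thin lens f=32): x=0.6000 theta=-67/160 (≈-0.4188)
After 3 (propagate distance d=20): x=-7.7750 theta=-67/160 (≈-0.4188)
Rounded to 4 decimal places: x = -7.7750, theta = -0.4188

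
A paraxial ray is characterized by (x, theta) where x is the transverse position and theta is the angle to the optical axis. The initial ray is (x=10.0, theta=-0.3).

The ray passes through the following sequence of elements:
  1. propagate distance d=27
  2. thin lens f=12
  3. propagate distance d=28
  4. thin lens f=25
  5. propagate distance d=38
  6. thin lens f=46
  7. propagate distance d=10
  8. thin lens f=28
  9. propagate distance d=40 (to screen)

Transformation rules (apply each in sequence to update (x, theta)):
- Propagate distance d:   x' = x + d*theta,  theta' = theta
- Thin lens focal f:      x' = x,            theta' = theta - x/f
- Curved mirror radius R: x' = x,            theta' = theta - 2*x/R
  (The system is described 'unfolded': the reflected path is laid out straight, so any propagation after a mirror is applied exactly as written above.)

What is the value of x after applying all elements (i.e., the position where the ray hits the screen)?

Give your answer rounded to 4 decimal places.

Answer: 13.3859

Derivation:
Initial: x=10.0000 theta=-0.3000
After 1 (propagate distance d=27): x=1.9000 theta=-0.3000
After 2 (thin lens f=12): x=1.9000 theta=-11/24 (≈-0.4583)
After 3 (propagate distance d=28): x=-164/15 (≈-10.9333) theta=-11/24 (≈-0.4583)
After 4 (thin lens f=25): x=-164/15 (≈-10.9333) theta=-0.0210
After 5 (propagate distance d=38): x=-17597/1500 (≈-11.7313) theta=-0.0210
After 6 (thin lens f=46): x=-17597/1500 (≈-11.7313) theta=4037/17250 (≈0.2340)
After 7 (propagate distance d=10): x=-107997/11500 (≈-9.3910) theta=4037/17250 (≈0.2340)
After 8 (thin lens f=28): x=-107997/11500 (≈-9.3910) theta=550063/966000 (≈0.5694)
After 9 (propagate distance d=40 (to screen)): x=3232693/241500 (≈13.3859) theta=550063/966000 (≈0.5694)
Rounded to 4 decimal places: x = 13.3859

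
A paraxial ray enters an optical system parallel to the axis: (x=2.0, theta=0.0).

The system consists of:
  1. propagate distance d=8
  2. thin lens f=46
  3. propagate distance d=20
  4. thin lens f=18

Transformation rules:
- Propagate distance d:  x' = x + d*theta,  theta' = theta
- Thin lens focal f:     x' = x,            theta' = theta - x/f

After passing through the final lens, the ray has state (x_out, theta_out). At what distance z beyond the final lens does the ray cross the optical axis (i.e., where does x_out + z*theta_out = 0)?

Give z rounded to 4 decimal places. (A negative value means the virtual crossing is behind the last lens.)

Answer: 10.6364

Derivation:
Initial: x=2.0000 theta=0.0000
After 1 (propagate distance d=8): x=2.0000 theta=0.0000
After 2 (thin lens f=46): x=2.0000 theta=-1/23 (≈-0.0435)
After 3 (propagate distance d=20): x=26/23 (≈1.1304) theta=-1/23 (≈-0.0435)
After 4 (thin lens f=18): x=26/23 (≈1.1304) theta=-22/207 (≈-0.1063)
z_focus = -x_out/theta_out = -(26/23)/(-22/207) = 117/11 ≈ 10.6364
Rounded to 4 decimal places: z = 10.6364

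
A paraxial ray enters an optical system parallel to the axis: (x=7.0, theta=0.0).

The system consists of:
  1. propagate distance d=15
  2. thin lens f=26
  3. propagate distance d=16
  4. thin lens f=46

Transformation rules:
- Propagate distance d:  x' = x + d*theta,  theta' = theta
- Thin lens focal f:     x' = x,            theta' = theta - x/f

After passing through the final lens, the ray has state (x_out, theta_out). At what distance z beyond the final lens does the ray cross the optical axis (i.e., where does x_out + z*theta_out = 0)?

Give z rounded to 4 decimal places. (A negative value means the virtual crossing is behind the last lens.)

Answer: 8.2143

Derivation:
Initial: x=7.0000 theta=0.0000
After 1 (propagate distance d=15): x=7.0000 theta=0.0000
After 2 (thin lens f=26): x=7.0000 theta=-7/26 (≈-0.2692)
After 3 (propagate distance d=16): x=35/13 (≈2.6923) theta=-7/26 (≈-0.2692)
After 4 (thin lens f=46): x=35/13 (≈2.6923) theta=-98/299 (≈-0.3278)
z_focus = -x_out/theta_out = -(35/13)/(-98/299) = 115/14 ≈ 8.2143
Rounded to 4 decimal places: z = 8.2143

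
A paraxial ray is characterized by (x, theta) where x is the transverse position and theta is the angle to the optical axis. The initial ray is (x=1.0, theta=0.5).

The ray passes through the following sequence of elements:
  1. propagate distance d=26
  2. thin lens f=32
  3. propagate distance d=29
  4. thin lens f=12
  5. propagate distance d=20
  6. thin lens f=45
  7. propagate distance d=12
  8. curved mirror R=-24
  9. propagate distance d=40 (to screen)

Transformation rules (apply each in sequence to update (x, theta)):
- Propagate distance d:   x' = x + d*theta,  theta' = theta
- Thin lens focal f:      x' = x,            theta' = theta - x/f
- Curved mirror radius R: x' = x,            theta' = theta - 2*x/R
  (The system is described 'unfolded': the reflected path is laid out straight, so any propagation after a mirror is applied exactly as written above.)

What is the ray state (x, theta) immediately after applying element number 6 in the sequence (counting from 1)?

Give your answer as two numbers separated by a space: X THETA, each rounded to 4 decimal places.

Initial: x=1.0000 theta=0.5000
After 1 (propagate distance d=26): x=14.0000 theta=0.5000
After 2 (thin lens f=32): x=14.0000 theta=0.0625
After 3 (propagate distance d=29): x=15.8125 theta=0.0625
After 4 (thin lens f=12): x=15.8125 theta=-241/192 (≈-1.2552)
After 5 (propagate distance d=20): x=-223/24 (≈-9.2917) theta=-241/192 (≈-1.2552)
After 6 (thin lens f=45): x=-223/24 (≈-9.2917) theta=-9061/8640 (≈-1.0487)
Rounded to 4 decimal places: x = -9.2917, theta = -1.0487

Answer: -9.2917 -1.0487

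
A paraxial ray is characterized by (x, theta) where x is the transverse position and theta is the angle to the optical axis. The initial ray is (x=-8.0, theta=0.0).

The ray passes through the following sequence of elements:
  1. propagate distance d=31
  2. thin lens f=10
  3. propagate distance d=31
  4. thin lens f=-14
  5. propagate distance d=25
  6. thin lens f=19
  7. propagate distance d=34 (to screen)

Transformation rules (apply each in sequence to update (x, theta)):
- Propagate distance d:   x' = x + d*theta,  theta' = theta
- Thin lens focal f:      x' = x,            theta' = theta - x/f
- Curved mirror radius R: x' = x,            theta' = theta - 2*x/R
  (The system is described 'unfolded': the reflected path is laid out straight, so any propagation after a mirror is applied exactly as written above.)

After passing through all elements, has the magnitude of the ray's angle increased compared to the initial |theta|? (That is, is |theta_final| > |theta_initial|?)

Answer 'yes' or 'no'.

Answer: yes

Derivation:
Initial: x=-8.0000 theta=0.0000
After 1 (propagate distance d=31): x=-8.0000 theta=0.0000
After 2 (thin lens f=10): x=-8.0000 theta=0.8000
After 3 (propagate distance d=31): x=16.8000 theta=0.8000
After 4 (thin lens f=-14): x=16.8000 theta=2.0000
After 5 (propagate distance d=25): x=66.8000 theta=2.0000
After 6 (thin lens f=19): x=66.8000 theta=-144/95 (≈-1.5158)
After 7 (propagate distance d=34 (to screen)): x=290/19 (≈15.2632) theta=-144/95 (≈-1.5158)
|theta_initial|=0.0000 |theta_final|=144/95 (≈1.5158) -> increased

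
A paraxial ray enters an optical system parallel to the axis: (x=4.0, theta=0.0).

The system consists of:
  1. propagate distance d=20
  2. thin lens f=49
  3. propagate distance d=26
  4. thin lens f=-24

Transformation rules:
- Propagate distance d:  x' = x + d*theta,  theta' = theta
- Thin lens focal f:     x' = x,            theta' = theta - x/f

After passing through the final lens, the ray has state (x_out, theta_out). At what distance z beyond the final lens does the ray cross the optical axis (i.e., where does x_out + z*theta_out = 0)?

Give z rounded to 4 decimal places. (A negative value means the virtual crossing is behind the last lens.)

Answer: 552.0000

Derivation:
Initial: x=4.0000 theta=0.0000
After 1 (propagate distance d=20): x=4.0000 theta=0.0000
After 2 (thin lens f=49): x=4.0000 theta=-4/49 (≈-0.0816)
After 3 (propagate distance d=26): x=92/49 (≈1.8776) theta=-4/49 (≈-0.0816)
After 4 (thin lens f=-24): x=92/49 (≈1.8776) theta=-1/294 (≈-0.0034)
z_focus = -x_out/theta_out = -(92/49)/(-1/294) = 552.0000
Rounded to 4 decimal places: z = 552.0000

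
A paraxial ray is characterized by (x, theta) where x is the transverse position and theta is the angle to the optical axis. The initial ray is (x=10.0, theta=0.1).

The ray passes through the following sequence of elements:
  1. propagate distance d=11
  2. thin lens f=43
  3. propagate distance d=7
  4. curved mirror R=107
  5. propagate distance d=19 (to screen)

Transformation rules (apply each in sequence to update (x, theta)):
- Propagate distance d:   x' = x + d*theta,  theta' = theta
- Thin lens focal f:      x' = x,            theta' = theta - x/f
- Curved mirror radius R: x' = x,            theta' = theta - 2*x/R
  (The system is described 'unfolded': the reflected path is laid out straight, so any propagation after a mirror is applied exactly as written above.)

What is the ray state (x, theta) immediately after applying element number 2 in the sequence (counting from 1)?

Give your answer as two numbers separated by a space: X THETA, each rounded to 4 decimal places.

Initial: x=10.0000 theta=0.1000
After 1 (propagate distance d=11): x=11.1000 theta=0.1000
After 2 (thin lens f=43): x=11.1000 theta=-34/215 (≈-0.1581)
Rounded to 4 decimal places: x = 11.1000, theta = -0.1581

Answer: 11.1000 -0.1581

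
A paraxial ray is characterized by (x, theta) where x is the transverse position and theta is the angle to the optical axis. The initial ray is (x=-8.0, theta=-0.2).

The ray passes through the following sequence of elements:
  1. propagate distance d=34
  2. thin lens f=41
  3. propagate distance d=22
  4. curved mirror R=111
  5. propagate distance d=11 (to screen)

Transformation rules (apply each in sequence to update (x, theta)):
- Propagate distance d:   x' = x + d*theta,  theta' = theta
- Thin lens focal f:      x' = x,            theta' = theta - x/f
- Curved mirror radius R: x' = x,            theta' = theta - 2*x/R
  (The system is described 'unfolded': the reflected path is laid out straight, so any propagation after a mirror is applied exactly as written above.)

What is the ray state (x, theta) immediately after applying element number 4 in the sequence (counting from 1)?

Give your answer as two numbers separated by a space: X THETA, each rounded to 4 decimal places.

Answer: -11.2585 0.3638

Derivation:
Initial: x=-8.0000 theta=-0.2000
After 1 (propagate distance d=34): x=-14.8000 theta=-0.2000
After 2 (thin lens f=41): x=-14.8000 theta=33/205 (≈0.1610)
After 3 (propagate distance d=22): x=-2308/205 (≈-11.2585) theta=33/205 (≈0.1610)
After 4 (curved mirror R=111): x=-2308/205 (≈-11.2585) theta=8279/22755 (≈0.3638)
Rounded to 4 decimal places: x = -11.2585, theta = 0.3638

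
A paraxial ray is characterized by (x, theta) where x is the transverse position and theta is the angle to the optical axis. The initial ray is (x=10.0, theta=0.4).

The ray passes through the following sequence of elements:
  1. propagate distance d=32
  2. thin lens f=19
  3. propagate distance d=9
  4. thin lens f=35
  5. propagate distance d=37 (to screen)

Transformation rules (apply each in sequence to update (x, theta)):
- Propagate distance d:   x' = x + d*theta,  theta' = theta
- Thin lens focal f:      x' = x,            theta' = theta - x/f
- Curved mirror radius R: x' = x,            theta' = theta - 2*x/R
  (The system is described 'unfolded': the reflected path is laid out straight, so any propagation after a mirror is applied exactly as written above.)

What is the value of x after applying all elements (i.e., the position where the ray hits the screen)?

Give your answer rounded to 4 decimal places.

Initial: x=10.0000 theta=0.4000
After 1 (propagate distance d=32): x=22.8000 theta=0.4000
After 2 (thin lens f=19): x=22.8000 theta=-0.8000
After 3 (propagate distance d=9): x=15.6000 theta=-0.8000
After 4 (thin lens f=35): x=15.6000 theta=-218/175 (≈-1.2457)
After 5 (propagate distance d=37 (to screen)): x=-5336/175 (≈-30.4914) theta=-218/175 (≈-1.2457)
Rounded to 4 decimal places: x = -30.4914

Answer: -30.4914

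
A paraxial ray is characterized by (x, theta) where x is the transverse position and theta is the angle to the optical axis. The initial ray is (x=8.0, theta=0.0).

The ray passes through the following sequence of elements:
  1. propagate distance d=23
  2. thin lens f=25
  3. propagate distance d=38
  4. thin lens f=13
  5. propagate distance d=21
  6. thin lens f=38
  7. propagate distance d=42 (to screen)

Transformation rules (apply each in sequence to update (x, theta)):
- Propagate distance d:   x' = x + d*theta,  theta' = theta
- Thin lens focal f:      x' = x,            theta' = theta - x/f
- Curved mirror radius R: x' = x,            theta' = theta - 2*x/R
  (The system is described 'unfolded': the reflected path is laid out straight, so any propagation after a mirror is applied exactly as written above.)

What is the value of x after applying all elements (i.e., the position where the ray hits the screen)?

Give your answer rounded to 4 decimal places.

Answer: 0.4379

Derivation:
Initial: x=8.0000 theta=0.0000
After 1 (propagate distance d=23): x=8.0000 theta=0.0000
After 2 (thin lens f=25): x=8.0000 theta=-0.3200
After 3 (propagate distance d=38): x=-4.1600 theta=-0.3200
After 4 (thin lens f=13): x=-4.1600 theta=0.0000
After 5 (propagate distance d=21): x=-4.1600 theta=0.0000
After 6 (thin lens f=38): x=-4.1600 theta=52/475 (≈0.1095)
After 7 (propagate distance d=42 (to screen)): x=208/475 (≈0.4379) theta=52/475 (≈0.1095)
Rounded to 4 decimal places: x = 0.4379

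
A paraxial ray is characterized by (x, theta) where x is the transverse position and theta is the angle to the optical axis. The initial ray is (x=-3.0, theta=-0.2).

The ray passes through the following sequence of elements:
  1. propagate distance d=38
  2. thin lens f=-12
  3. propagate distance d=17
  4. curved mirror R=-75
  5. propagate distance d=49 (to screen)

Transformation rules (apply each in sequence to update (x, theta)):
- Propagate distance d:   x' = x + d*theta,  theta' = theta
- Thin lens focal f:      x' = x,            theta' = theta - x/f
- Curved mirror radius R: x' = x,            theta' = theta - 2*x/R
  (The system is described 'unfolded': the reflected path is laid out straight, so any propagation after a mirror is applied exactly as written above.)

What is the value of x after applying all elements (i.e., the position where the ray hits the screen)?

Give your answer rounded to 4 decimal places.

Initial: x=-3.0000 theta=-0.2000
After 1 (propagate distance d=38): x=-10.6000 theta=-0.2000
After 2 (thin lens f=-12): x=-10.6000 theta=-13/12 (≈-1.0833)
After 3 (propagate distance d=17): x=-1741/60 (≈-29.0167) theta=-13/12 (≈-1.0833)
After 4 (curved mirror R=-75): x=-1741/60 (≈-29.0167) theta=-8357/4500 (≈-1.8571)
After 5 (propagate distance d=49 (to screen)): x=-135017/1125 (≈-120.0151) theta=-8357/4500 (≈-1.8571)
Rounded to 4 decimal places: x = -120.0151

Answer: -120.0151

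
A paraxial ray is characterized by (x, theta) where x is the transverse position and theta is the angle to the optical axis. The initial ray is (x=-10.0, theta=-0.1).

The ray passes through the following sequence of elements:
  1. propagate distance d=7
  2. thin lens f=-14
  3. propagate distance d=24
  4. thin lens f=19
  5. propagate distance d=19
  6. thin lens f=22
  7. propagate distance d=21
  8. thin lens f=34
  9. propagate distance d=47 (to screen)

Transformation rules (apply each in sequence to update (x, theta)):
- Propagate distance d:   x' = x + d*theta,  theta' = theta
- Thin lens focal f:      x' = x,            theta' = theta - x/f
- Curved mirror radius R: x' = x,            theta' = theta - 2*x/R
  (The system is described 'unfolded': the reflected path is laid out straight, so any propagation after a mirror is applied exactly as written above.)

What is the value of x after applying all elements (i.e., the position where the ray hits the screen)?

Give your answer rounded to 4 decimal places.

Answer: 66.1777

Derivation:
Initial: x=-10.0000 theta=-0.1000
After 1 (propagate distance d=7): x=-10.7000 theta=-0.1000
After 2 (thin lens f=-14): x=-10.7000 theta=-121/140 (≈-0.8643)
After 3 (propagate distance d=24): x=-2201/70 (≈-31.4429) theta=-121/140 (≈-0.8643)
After 4 (thin lens f=19): x=-2201/70 (≈-31.4429) theta=2103/2660 (≈0.7906)
After 5 (propagate distance d=19): x=-2299/140 (≈-16.4214) theta=2103/2660 (≈0.7906)
After 6 (thin lens f=22): x=-2299/140 (≈-16.4214) theta=8177/5320 (≈1.5370)
After 7 (propagate distance d=21): x=16871/1064 (≈15.8562) theta=8177/5320 (≈1.5370)
After 8 (thin lens f=34): x=16871/1064 (≈15.8562) theta=193663/180880 (≈1.0707)
After 9 (propagate distance d=47 (to screen)): x=1710033/25840 (≈66.1777) theta=193663/180880 (≈1.0707)
Rounded to 4 decimal places: x = 66.1777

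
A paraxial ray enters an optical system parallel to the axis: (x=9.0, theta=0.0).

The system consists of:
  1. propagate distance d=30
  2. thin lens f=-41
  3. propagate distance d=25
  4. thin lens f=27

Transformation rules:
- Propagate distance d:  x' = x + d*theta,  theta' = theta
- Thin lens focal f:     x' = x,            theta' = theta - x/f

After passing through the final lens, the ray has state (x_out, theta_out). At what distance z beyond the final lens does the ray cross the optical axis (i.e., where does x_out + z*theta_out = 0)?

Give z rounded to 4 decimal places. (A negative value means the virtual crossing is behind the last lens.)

Answer: 45.6923

Derivation:
Initial: x=9.0000 theta=0.0000
After 1 (propagate distance d=30): x=9.0000 theta=0.0000
After 2 (thin lens f=-41): x=9.0000 theta=9/41 (≈0.2195)
After 3 (propagate distance d=25): x=594/41 (≈14.4878) theta=9/41 (≈0.2195)
After 4 (thin lens f=27): x=594/41 (≈14.4878) theta=-13/41 (≈-0.3171)
z_focus = -x_out/theta_out = -(594/41)/(-13/41) = 594/13 ≈ 45.6923
Rounded to 4 decimal places: z = 45.6923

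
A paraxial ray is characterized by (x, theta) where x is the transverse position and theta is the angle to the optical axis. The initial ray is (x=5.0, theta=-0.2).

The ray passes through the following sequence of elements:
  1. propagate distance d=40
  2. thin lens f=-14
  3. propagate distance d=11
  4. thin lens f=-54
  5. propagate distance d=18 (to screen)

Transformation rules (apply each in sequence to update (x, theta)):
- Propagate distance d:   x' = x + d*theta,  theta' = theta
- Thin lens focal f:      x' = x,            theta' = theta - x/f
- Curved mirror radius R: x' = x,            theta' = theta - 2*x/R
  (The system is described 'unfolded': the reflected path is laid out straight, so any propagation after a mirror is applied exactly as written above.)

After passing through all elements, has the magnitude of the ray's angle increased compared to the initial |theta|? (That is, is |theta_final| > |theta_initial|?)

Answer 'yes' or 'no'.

Answer: yes

Derivation:
Initial: x=5.0000 theta=-0.2000
After 1 (propagate distance d=40): x=-3.0000 theta=-0.2000
After 2 (thin lens f=-14): x=-3.0000 theta=-29/70 (≈-0.4143)
After 3 (propagate distance d=11): x=-529/70 (≈-7.5571) theta=-29/70 (≈-0.4143)
After 4 (thin lens f=-54): x=-529/70 (≈-7.5571) theta=-419/756 (≈-0.5542)
After 5 (propagate distance d=18 (to screen)): x=-263/15 (≈-17.5333) theta=-419/756 (≈-0.5542)
|theta_initial|=0.2000 |theta_final|=419/756 (≈0.5542) -> increased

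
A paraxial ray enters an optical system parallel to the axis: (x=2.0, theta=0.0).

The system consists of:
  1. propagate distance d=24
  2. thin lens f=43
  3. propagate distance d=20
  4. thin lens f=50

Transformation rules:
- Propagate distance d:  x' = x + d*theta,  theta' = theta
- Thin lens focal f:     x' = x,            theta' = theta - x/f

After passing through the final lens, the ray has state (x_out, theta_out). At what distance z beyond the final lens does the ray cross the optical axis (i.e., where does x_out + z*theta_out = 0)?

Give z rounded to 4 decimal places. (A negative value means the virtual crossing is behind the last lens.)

Answer: 15.7534

Derivation:
Initial: x=2.0000 theta=0.0000
After 1 (propagate distance d=24): x=2.0000 theta=0.0000
After 2 (thin lens f=43): x=2.0000 theta=-2/43 (≈-0.0465)
After 3 (propagate distance d=20): x=46/43 (≈1.0698) theta=-2/43 (≈-0.0465)
After 4 (thin lens f=50): x=46/43 (≈1.0698) theta=-73/1075 (≈-0.0679)
z_focus = -x_out/theta_out = -(46/43)/(-73/1075) = 1150/73 ≈ 15.7534
Rounded to 4 decimal places: z = 15.7534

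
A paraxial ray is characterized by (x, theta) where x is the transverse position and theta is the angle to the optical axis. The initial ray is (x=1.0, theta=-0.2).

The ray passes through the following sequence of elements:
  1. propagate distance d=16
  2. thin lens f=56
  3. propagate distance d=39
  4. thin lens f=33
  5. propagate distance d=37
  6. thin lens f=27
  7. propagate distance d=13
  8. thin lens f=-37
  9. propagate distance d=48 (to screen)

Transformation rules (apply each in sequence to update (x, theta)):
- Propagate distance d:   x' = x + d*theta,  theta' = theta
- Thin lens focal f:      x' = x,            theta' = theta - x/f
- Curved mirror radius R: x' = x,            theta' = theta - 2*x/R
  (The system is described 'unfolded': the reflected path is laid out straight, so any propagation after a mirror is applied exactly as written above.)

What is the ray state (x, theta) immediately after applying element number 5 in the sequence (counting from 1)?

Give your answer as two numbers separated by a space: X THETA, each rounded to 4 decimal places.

Initial: x=1.0000 theta=-0.2000
After 1 (propagate distance d=16): x=-2.2000 theta=-0.2000
After 2 (thin lens f=56): x=-2.2000 theta=-9/56 (≈-0.1607)
After 3 (propagate distance d=39): x=-2371/280 (≈-8.4679) theta=-9/56 (≈-0.1607)
After 4 (thin lens f=33): x=-2371/280 (≈-8.4679) theta=443/4620 (≈0.0959)
After 5 (propagate distance d=37): x=-45461/9240 (≈-4.9200) theta=443/4620 (≈0.0959)
Rounded to 4 decimal places: x = -4.9200, theta = 0.0959

Answer: -4.9200 0.0959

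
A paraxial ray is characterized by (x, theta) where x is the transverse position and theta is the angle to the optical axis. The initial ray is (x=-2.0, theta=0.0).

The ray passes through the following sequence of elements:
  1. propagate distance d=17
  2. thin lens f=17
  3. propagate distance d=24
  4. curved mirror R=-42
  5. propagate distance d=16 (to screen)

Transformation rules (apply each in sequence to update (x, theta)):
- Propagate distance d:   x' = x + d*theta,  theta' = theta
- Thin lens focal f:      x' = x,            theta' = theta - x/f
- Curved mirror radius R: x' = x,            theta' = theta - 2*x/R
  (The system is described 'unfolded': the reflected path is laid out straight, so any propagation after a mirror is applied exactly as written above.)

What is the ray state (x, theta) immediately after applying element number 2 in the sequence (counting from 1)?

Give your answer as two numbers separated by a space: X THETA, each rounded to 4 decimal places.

Answer: -2.0000 0.1176

Derivation:
Initial: x=-2.0000 theta=0.0000
After 1 (propagate distance d=17): x=-2.0000 theta=0.0000
After 2 (thin lens f=17): x=-2.0000 theta=2/17 (≈0.1176)
Rounded to 4 decimal places: x = -2.0000, theta = 0.1176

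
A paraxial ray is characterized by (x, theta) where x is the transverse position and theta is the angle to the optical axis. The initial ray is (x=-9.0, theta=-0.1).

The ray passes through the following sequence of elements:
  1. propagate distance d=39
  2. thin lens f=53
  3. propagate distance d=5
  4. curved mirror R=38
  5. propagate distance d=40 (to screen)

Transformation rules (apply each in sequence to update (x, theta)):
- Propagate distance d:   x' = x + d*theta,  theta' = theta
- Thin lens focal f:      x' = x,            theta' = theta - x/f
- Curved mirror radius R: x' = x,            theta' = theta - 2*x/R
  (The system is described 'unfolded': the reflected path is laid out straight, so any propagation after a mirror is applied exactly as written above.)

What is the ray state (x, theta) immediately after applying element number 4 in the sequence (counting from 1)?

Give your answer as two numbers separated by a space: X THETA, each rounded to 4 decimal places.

Answer: -12.1830 0.7846

Derivation:
Initial: x=-9.0000 theta=-0.1000
After 1 (propagate distance d=39): x=-12.9000 theta=-0.1000
After 2 (thin lens f=53): x=-12.9000 theta=38/265 (≈0.1434)
After 3 (propagate distance d=5): x=-6457/530 (≈-12.1830) theta=38/265 (≈0.1434)
After 4 (curved mirror R=38): x=-6457/530 (≈-12.1830) theta=7901/10070 (≈0.7846)
Rounded to 4 decimal places: x = -12.1830, theta = 0.7846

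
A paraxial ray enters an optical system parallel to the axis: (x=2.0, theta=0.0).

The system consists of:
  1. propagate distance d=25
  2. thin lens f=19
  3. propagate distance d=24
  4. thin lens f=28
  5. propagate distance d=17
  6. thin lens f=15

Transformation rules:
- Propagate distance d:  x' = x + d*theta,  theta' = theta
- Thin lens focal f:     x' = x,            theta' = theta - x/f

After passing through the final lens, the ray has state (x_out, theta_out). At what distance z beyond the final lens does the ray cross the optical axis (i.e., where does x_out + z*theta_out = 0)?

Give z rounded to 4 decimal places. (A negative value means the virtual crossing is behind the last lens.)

Initial: x=2.0000 theta=0.0000
After 1 (propagate distance d=25): x=2.0000 theta=0.0000
After 2 (thin lens f=19): x=2.0000 theta=-2/19 (≈-0.1053)
After 3 (propagate distance d=24): x=-10/19 (≈-0.5263) theta=-2/19 (≈-0.1053)
After 4 (thin lens f=28): x=-10/19 (≈-0.5263) theta=-23/266 (≈-0.0865)
After 5 (propagate distance d=17): x=-531/266 (≈-1.9962) theta=-23/266 (≈-0.0865)
After 6 (thin lens f=15): x=-531/266 (≈-1.9962) theta=31/665 (≈0.0466)
z_focus = -x_out/theta_out = -(-531/266)/(31/665) = 2655/62 ≈ 42.8226
Rounded to 4 decimal places: z = 42.8226

Answer: 42.8226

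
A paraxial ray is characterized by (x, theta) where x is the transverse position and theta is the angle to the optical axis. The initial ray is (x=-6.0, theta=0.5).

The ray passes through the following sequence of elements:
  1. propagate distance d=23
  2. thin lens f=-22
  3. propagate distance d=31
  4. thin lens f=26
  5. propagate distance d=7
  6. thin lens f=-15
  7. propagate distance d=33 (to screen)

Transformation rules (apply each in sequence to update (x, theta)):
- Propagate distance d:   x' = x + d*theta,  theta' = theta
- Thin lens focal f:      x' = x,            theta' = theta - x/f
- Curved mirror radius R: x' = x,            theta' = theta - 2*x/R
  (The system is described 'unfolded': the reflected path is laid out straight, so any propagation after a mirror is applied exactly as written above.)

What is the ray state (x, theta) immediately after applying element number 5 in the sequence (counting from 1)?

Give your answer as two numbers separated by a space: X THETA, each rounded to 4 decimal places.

Initial: x=-6.0000 theta=0.5000
After 1 (propagate distance d=23): x=5.5000 theta=0.5000
After 2 (thin lens f=-22): x=5.5000 theta=0.7500
After 3 (propagate distance d=31): x=28.7500 theta=0.7500
After 4 (thin lens f=26): x=28.7500 theta=-37/104 (≈-0.3558)
After 5 (propagate distance d=7): x=2731/104 (≈26.2596) theta=-37/104 (≈-0.3558)
Rounded to 4 decimal places: x = 26.2596, theta = -0.3558

Answer: 26.2596 -0.3558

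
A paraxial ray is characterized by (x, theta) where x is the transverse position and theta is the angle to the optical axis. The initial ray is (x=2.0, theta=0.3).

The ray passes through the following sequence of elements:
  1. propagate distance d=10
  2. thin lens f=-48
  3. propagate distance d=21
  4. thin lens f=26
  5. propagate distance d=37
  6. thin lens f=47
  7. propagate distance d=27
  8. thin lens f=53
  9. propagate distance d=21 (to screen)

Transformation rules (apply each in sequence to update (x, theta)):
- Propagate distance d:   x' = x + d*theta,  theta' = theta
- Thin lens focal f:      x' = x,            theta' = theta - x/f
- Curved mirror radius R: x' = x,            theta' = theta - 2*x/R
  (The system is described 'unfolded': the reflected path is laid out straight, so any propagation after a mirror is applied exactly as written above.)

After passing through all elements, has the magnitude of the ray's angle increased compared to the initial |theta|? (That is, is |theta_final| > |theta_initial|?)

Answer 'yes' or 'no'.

Answer: yes

Derivation:
Initial: x=2.0000 theta=0.3000
After 1 (propagate distance d=10): x=5.0000 theta=0.3000
After 2 (thin lens f=-48): x=5.0000 theta=97/240 (≈0.4042)
After 3 (propagate distance d=21): x=13.4875 theta=97/240 (≈0.4042)
After 4 (thin lens f=26): x=13.4875 theta=-11/96 (≈-0.1146)
After 5 (propagate distance d=37): x=4439/480 (≈9.2479) theta=-11/96 (≈-0.1146)
After 6 (thin lens f=47): x=4439/480 (≈9.2479) theta=-439/1410 (≈-0.3113)
After 7 (propagate distance d=27): x=3797/4512 (≈0.8415) theta=-439/1410 (≈-0.3113)
After 8 (thin lens f=53): x=3797/4512 (≈0.8415) theta=-130419/398560 (≈-0.3272)
After 9 (propagate distance d=21 (to screen)): x=-450637/74730 (≈-6.0302) theta=-130419/398560 (≈-0.3272)
|theta_initial|=0.3000 |theta_final|=130419/398560 (≈0.3272) -> increased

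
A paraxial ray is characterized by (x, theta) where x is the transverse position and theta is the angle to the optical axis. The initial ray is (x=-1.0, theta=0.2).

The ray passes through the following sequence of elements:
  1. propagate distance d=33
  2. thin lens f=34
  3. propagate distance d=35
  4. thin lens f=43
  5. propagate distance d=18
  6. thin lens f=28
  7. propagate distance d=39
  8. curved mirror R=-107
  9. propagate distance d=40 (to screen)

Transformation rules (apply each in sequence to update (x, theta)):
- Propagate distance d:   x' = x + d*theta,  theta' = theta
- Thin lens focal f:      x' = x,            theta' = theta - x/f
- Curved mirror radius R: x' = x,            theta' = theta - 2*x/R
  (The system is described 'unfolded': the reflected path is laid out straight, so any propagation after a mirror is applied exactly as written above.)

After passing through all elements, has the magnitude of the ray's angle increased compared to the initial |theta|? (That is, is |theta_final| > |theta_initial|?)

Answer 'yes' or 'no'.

Answer: yes

Derivation:
Initial: x=-1.0000 theta=0.2000
After 1 (propagate distance d=33): x=5.6000 theta=0.2000
After 2 (thin lens f=34): x=5.6000 theta=3/85 (≈0.0353)
After 3 (propagate distance d=35): x=581/85 (≈6.8353) theta=3/85 (≈0.0353)
After 4 (thin lens f=43): x=581/85 (≈6.8353) theta=-452/3655 (≈-0.1237)
After 5 (propagate distance d=18): x=991/215 (≈4.6093) theta=-452/3655 (≈-0.1237)
After 6 (thin lens f=28): x=991/215 (≈4.6093) theta=-29503/102340 (≈-0.2883)
After 7 (propagate distance d=39): x=-678901/102340 (≈-6.6338) theta=-29503/102340 (≈-0.2883)
After 8 (curved mirror R=-107): x=-678901/102340 (≈-6.6338) theta=-4514623/10950380 (≈-0.4123)
After 9 (propagate distance d=40 (to screen)): x=-253227327/10950380 (≈-23.1250) theta=-4514623/10950380 (≈-0.4123)
|theta_initial|=0.2000 |theta_final|=4514623/10950380 (≈0.4123) -> increased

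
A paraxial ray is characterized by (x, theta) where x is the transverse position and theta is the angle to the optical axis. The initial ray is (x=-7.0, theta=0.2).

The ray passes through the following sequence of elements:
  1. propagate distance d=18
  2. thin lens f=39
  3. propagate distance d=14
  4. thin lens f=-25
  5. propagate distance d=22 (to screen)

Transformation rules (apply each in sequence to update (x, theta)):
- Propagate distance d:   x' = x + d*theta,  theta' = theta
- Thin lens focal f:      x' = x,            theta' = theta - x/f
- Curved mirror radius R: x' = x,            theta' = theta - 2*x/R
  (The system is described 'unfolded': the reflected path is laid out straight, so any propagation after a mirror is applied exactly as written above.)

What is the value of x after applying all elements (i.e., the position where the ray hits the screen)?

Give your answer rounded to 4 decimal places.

Answer: 7.4845

Derivation:
Initial: x=-7.0000 theta=0.2000
After 1 (propagate distance d=18): x=-3.4000 theta=0.2000
After 2 (thin lens f=39): x=-3.4000 theta=56/195 (≈0.2872)
After 3 (propagate distance d=14): x=121/195 (≈0.6205) theta=56/195 (≈0.2872)
After 4 (thin lens f=-25): x=121/195 (≈0.6205) theta=0.3120
After 5 (propagate distance d=22 (to screen)): x=36487/4875 (≈7.4845) theta=0.3120
Rounded to 4 decimal places: x = 7.4845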